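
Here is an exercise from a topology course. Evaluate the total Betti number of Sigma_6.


For Sigma_6: b_0 = 1, b_1 = 2g = 12, b_2 = 1.
Total = 1 + 12 + 1 = 14

14


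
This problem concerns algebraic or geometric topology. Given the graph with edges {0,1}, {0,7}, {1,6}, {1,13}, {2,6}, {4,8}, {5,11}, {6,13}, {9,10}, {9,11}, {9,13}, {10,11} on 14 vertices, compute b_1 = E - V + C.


b_1 = E - V + (number of components).
E = 12, V = 14, components = 4.
b_1 = 12 - 14 + 4 = 2

2


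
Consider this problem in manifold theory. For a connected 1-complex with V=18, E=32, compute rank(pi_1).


For a connected graph: rank(pi_1) = b_1 = E - V + 1 = 1 - chi.
chi = V - E = 18 - 32 = -14.
rank = 1 - (-14) = 32 - 18 + 1 = 15

15


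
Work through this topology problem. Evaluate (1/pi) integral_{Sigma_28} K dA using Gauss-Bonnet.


Gauss-Bonnet: integral K dA = 2*pi*chi(M).
chi(Sigma_28) = 2 - 2*28 = -54.
(integral K dA)/pi = 2*chi = 2*(-54) = -108

-108


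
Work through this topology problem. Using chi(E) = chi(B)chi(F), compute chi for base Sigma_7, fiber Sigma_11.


For a fiber bundle F -> E -> B (with CW structure): chi(E) = chi(B) * chi(F).
chi(Sigma_7) = -12, chi(Sigma_11) = -20.
chi(E) = (-12) * (-20) = 240

240


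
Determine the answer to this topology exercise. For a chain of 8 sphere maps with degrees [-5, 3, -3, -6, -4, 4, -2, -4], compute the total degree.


Degree is multiplicative: deg(composition) = product of degrees.
= (-5) * (3) * (-3) * (-6) * (-4) * (4) * (-2) * (-4) = 34560

34560


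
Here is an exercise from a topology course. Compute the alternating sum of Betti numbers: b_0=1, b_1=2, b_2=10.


chi = sum_k (-1)^k b_k.
= (1) + (-2) + (10)
= 9

9


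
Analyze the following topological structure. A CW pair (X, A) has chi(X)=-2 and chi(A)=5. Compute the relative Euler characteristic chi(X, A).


Relative Euler characteristic: chi(X, A) = chi(X) - chi(A).
= -2 - (5) = -7

-7


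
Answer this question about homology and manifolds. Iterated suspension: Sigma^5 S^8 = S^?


Each suspension raises dimension by 1: Sigma S^n = S^{n+1}.
Sigma^5 S^8 = S^{8+5} = S^13

13


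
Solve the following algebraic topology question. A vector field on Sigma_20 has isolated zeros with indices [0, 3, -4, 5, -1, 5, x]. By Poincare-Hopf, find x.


Poincare-Hopf: sum of indices = chi(M).
chi(Sigma_20) = 2 - 2*20 = -38.
Sum of known indices = 8.
x = chi - (sum known) = -38 - (8) = -46

-46


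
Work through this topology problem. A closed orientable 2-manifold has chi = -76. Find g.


chi = 2 - 2g for closed orientable surfaces.
-76 = 2 - 2g
2g = 2 - (-76) = 78
g = 39

39


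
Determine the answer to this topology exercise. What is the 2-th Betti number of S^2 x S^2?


Each S^d has Poincare polynomial 1 + t^d.
The product S^2 x S^2 has Poincare polynomial prod(1+t^d_i).
Expanding: b_0=1, b_2=2, b_4=1.
b_2 = 2

2


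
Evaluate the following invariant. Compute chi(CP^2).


CP^2 has one cell in each even dimension 0, 2, ..., 2*2 (2+1 cells total).
All cells are even-dimensional, so chi = number of cells.
chi = 2 + 1 = 3

3


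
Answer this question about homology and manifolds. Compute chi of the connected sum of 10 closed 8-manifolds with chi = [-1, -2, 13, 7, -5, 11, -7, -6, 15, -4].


For n-manifolds: chi(A#B) = chi(A) + chi(B) - chi(S^8).
chi(S^8) = 1 + (-1)^8 = 2.
chi(#) = (sum chi_i) - (10-1)*chi(S^8) = 21 - 9*2 = 3

3


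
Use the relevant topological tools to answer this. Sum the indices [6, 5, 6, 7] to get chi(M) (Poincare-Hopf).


Poincare-Hopf: chi(M) = sum of indices of zeros.
chi = (6) + (5) + (6) + (7) = 24

24


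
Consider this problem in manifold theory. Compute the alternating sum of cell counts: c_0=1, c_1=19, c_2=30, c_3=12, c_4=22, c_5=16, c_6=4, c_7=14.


chi = sum_k (-1)^k c_k.
= (-1)^0*1 + (-1)^1*19 + (-1)^2*30 + (-1)^3*12 + (-1)^4*22 + (-1)^5*16 + (-1)^6*4 + (-1)^7*14
= (1) + (-19) + (30) + (-12) + (22) + (-16) + (4) + (-14)
= -4

-4


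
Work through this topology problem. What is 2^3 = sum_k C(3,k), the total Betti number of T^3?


b_k(T^3) = C(3,k), so the sum over k is sum_k C(3,k) = 2^3.
Total = 2^3 = 8

8


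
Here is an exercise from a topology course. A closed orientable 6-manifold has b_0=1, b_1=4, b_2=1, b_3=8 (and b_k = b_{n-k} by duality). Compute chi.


By Poincare duality b_k = b_{6-k}, so full Betti numbers: b_0=1, b_1=4, b_2=1, b_3=8, b_4=1, b_5=4, b_6=1.
chi = sum (-1)^k b_k = -12

-12


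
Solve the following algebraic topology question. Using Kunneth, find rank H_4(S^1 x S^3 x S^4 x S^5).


Each S^d has Poincare polynomial 1 + t^d.
The product S^1 x S^3 x S^4 x S^5 has Poincare polynomial prod(1+t^d_i).
Expanding: b_0=1, b_1=1, b_3=1, b_4=2, b_5=2, b_6=1, b_7=1, b_8=2, b_9=2, b_10=1, b_12=1, b_13=1.
b_4 = 2

2


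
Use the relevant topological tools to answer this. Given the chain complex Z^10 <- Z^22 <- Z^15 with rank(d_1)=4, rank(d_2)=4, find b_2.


rank H_k = rank(ker d_k) - rank(im d_{k+1}).
rank(ker d_2) = rank(C_2) - rank(d_2) = 15 - 4 = 11.
rank(im d_{2+1}) = 0.
rank H_2 = 11 - 0 = 11

11


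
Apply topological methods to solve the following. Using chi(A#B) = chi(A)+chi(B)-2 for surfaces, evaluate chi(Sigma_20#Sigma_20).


chi(Sigma_20) = 2 - 2*20 = -38
chi(Sigma_20) = 2 - 2*20 = -38
For surfaces: chi(A#B) = chi(A) + chi(B) - 2.
chi = -38 + -38 - 2 = -78

-78


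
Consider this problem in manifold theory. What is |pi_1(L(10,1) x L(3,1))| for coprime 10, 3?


pi_1(X x Y) = pi_1(X) x pi_1(Y).
pi_1(L(10,1)) = Z/10, pi_1(L(3,1)) = Z/3.
|Z/10 x Z/3| = 10 * 3 = 30

30


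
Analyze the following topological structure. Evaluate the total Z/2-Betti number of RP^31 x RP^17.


dim H^*(RP^n; Z/2) = n+1 (one Z/2 in each degree 0..n).
Total Betti number is multiplicative.
Total = (31+1) * (17+1) = 32 * 18 = 576

576


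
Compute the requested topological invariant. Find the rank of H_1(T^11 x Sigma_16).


pi_1(A x B) = pi_1(A) x pi_1(B); rank of abelianization = b_1.
b_1(T^11) = 11, b_1(Sigma_16) = 2*16 = 32.
b_1(product) = 11 + 32 = 43

43


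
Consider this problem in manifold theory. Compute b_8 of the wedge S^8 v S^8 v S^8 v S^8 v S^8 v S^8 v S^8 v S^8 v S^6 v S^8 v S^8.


For a wedge of spheres, H_k (k>0) is free on one generator per sphere of dimension k.
Spheres of dimension 8: count = 10.
b_8 = 10

10


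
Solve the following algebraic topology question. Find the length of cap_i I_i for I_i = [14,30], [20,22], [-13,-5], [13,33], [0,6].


Intersection = [max(a_i), min(b_i)] = [20, -5].
Since 20 > -5, the intersection is empty.
Length = 0

0


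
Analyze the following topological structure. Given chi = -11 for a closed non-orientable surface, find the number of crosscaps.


chi = 2 - k for closed non-orientable surfaces with k crosscaps.
-11 = 2 - k
k = 2 - (-11) = 13

13


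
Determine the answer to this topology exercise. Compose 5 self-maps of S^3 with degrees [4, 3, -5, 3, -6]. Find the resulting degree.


Degree is multiplicative: deg(composition) = product of degrees.
= (4) * (3) * (-5) * (3) * (-6) = 1080

1080


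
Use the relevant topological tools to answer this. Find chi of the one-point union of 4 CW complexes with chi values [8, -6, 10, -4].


chi(A v B) = chi(A) + chi(B) - 1 (one point identified).
For 4 spaces: chi = (sum chi_i) - (4 - 1).
sum = 8; chi = 8 - 3 = 5

5


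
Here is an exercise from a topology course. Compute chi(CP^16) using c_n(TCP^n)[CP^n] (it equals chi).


For any closed oriented manifold, <e(TM),[M]> = chi(M).
chi(CP^16) = 16+1 = 17

17


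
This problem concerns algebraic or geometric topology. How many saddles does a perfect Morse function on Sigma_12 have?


A perfect Morse function has m_k = b_k.
For Sigma_12: b_0=1, b_1=2g=24, b_2=1.
Saddles m_1 = 2g = 24

24


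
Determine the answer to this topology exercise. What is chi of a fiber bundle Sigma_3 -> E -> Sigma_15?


For a fiber bundle F -> E -> B (with CW structure): chi(E) = chi(B) * chi(F).
chi(Sigma_15) = -28, chi(Sigma_3) = -4.
chi(E) = (-28) * (-4) = 112

112


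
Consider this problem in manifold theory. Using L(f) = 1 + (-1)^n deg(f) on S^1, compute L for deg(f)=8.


On S^1: L(f) = tr(f_0*) + (-1)^1 tr(f_1*) = 1 + (-1)^1 * deg(f).
L(f) = 1 + (-1)^1 * 8 = 1 + -8 = -7

-7


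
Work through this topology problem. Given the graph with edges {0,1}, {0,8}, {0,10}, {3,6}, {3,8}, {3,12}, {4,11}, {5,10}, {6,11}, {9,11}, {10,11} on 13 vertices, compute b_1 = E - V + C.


b_1 = E - V + (number of components).
E = 11, V = 13, components = 3.
b_1 = 11 - 13 + 3 = 1

1


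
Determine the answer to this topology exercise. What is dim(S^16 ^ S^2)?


S^m ^ S^n = S^{m+n}.
k = 16 + 2 = 18

18


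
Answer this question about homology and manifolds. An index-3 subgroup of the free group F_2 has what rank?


Nielsen-Schreier: an index-n subgroup of F_r is free of rank 1 + n(r-1).
Equivalently: chi(cover) = n*chi(base); chi(vee_r S^1) = 1 - 2 = -1.
chi(E) = 3*(-1) = -3; rank = 1 - chi(E) = 1 - (-3) = 4.
rank = 1 + 3*(2-1) = 1 + 3 = 4

4


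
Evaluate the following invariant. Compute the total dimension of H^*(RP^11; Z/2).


H^k(RP^11; Z/2) = Z/2 for each 0 <= k <= 11.
Total dimension = 11 + 1 = 12

12


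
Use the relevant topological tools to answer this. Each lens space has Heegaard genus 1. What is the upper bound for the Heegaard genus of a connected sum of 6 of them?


Heegaard genus satisfies g(A#B) <= g(A) + g(B).
Each lens space has g = 1.
Upper bound: 6 * 1 = 6

6


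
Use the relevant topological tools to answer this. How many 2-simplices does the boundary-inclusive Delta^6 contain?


Delta^6 has 6+1 vertices. A 2-face is a choice of 2+1 vertices.
f_2 = C(6+1, 2+1) = C(7,3) = 35

35


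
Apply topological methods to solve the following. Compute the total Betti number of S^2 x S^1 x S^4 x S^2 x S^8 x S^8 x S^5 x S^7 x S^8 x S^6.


Total Betti number is multiplicative under products.
Each S^d (d>=1) has total Betti number 2.
There are 10 sphere factors.
Total = 2^10 = 1024

1024


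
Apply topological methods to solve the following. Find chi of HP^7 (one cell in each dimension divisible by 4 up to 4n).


HP^7 has one cell in each dimension 0, 4, ..., 4*7 (7+1 cells, all even-dim).
chi = 7 + 1 = 8

8


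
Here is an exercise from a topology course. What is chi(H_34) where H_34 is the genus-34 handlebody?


A genus-g handlebody deformation retracts to a wedge of g circles.
chi(vee_g S^1) = 1 - g.
chi(H_34) = 1 - 34 = -33

-33


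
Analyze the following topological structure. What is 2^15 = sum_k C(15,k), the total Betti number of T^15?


b_k(T^15) = C(15,k), so the sum over k is sum_k C(15,k) = 2^15.
Total = 2^15 = 32768

32768


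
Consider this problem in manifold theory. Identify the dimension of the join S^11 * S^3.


Join of spheres: S^m * S^n = S^{m+n+1}.
dim = 11 + 3 + 1 = 15

15


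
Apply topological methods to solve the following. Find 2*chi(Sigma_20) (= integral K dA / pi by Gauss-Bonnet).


Gauss-Bonnet: integral K dA = 2*pi*chi(M).
chi(Sigma_20) = 2 - 2*20 = -38.
(integral K dA)/pi = 2*chi = 2*(-38) = -76

-76


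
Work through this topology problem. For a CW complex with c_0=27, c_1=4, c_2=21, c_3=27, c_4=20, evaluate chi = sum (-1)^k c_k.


chi = sum_k (-1)^k c_k.
= (-1)^0*27 + (-1)^1*4 + (-1)^2*21 + (-1)^3*27 + (-1)^4*20
= (27) + (-4) + (21) + (-27) + (20)
= 37

37


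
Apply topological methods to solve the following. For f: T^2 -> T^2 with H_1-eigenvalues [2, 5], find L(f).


For a torus self-map: L(f) = det(I - A) where A acts on H_1.
L(f) = (1-2) * (1-5) = -1 * -4 = 4

4


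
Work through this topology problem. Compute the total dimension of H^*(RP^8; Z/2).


H^k(RP^8; Z/2) = Z/2 for each 0 <= k <= 8.
Total dimension = 8 + 1 = 9

9


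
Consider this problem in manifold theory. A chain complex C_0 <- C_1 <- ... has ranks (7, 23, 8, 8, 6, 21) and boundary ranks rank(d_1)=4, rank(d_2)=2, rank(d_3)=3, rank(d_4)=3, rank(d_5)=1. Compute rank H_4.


rank H_k = rank(ker d_k) - rank(im d_{k+1}).
rank(ker d_4) = rank(C_4) - rank(d_4) = 6 - 3 = 3.
rank(im d_{4+1}) = 1.
rank H_4 = 3 - 1 = 2

2


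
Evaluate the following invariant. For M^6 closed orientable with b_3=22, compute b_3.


Poincare duality for closed orientable n-manifolds: b_k = b_{n-k}.
Here n = 6, so b_3 = b_3 = 22

22


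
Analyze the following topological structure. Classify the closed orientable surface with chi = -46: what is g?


chi = 2 - 2g for closed orientable surfaces.
-46 = 2 - 2g
2g = 2 - (-46) = 48
g = 24

24


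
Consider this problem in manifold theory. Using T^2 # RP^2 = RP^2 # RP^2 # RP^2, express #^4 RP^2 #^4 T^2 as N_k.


Since a >= 1, the sum is non-orientable; each T^2 can be replaced by RP^2 # RP^2 (since T^2#RP^2 = 3RP^2).
Total crosscaps k = 4 + 2*4 = 12.
Check via chi: chi = 4*1 + 4*0 - (4+4-1)*2 = -10 = 2 - k = -10. Consistent.

12


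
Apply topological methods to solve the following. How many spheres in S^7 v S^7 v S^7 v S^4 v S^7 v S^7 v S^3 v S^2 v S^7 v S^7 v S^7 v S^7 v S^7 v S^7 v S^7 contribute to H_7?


For a wedge of spheres, H_k (k>0) is free on one generator per sphere of dimension k.
Spheres of dimension 7: count = 12.
b_7 = 12

12


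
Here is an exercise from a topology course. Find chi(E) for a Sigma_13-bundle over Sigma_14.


For a fiber bundle F -> E -> B (with CW structure): chi(E) = chi(B) * chi(F).
chi(Sigma_14) = -26, chi(Sigma_13) = -24.
chi(E) = (-26) * (-24) = 624

624


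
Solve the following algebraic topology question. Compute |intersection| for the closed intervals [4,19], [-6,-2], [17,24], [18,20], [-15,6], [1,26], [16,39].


Intersection = [max(a_i), min(b_i)] = [18, -2].
Since 18 > -2, the intersection is empty.
Length = 0

0


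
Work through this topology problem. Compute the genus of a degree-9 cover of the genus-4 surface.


For an n-sheeted cover: chi(E) = n * chi(B).
chi(Sigma_4) = 2 - 2*4 = -6.
chi(E) = 9 * (-6) = -54.
genus(E) = (2 - chi(E))/2 = (2 - (-54))/2 = 56/2 = 28

28


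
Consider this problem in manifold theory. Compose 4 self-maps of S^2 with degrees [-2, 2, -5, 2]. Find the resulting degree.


Degree is multiplicative: deg(composition) = product of degrees.
= (-2) * (2) * (-5) * (2) = 40

40


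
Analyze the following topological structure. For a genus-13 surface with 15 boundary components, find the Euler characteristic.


For a compact orientable surface with genus g and b boundary components: chi = 2 - 2g - b.
chi = 2 - 2*13 - 15 = 2 - 26 - 15 = -39

-39


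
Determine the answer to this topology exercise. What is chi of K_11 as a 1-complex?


K_11: V = 11, E = C(11,2) = 55.
chi = V - E = 11 - 55 = -44

-44


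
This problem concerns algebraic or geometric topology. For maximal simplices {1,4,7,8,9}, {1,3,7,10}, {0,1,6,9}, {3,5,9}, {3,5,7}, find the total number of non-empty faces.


Each maximal simplex on m vertices has 2^m - 1 nonempty faces.
Take the union (dedupe shared faces).
Total distinct faces = 62

62


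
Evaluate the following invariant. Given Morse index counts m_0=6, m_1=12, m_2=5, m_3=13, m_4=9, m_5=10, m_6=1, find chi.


Morse theory: chi(M) = sum_k (-1)^k m_k where m_k = #(index-k critical points).
= (6) + (-12) + (5) + (-13) + (9) + (-10) + (1) = -14

-14


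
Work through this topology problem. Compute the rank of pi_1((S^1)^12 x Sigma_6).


pi_1(A x B) = pi_1(A) x pi_1(B); rank of abelianization = b_1.
b_1(T^12) = 12, b_1(Sigma_6) = 2*6 = 12.
b_1(product) = 12 + 12 = 24

24


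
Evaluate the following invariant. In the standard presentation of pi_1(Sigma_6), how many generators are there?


Standard presentation: pi_1(Sigma_g) = <a_1,b_1,...,a_g,b_g | [a_1,b_1]...[a_g,b_g] = 1>.
Number of generators = 2g = 2*6 = 12

12


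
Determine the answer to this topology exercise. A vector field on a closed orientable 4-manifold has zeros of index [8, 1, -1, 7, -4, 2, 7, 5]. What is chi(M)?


Poincare-Hopf: chi(M) = sum of indices of zeros.
chi = (8) + (1) + (-1) + (7) + (-4) + (2) + (7) + (5) = 25

25


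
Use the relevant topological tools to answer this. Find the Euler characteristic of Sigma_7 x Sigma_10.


chi(Sigma_7) = 2 - 2*7 = -12
chi(Sigma_10) = 2 - 2*10 = -18
chi(product) = (-12) * (-18) = 216

216


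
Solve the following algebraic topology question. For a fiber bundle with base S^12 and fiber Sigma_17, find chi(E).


chi(S^12) = 2 (n even), chi(Sigma_17) = 2 - 2*17 = -32.
chi(E) = 2 * (-32) = -64

-64


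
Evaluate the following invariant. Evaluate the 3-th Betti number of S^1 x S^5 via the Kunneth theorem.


Each S^d has Poincare polynomial 1 + t^d.
The product S^1 x S^5 has Poincare polynomial prod(1+t^d_i).
Expanding: b_0=1, b_1=1, b_5=1, b_6=1.
b_3 = 0

0


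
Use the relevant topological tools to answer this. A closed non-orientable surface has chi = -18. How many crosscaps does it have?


chi = 2 - k for closed non-orientable surfaces with k crosscaps.
-18 = 2 - k
k = 2 - (-18) = 20

20


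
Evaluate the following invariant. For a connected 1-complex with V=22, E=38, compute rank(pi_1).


For a connected graph: rank(pi_1) = b_1 = E - V + 1 = 1 - chi.
chi = V - E = 22 - 38 = -16.
rank = 1 - (-16) = 38 - 22 + 1 = 17

17


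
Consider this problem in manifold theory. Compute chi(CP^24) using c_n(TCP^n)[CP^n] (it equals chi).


For any closed oriented manifold, <e(TM),[M]> = chi(M).
chi(CP^24) = 24+1 = 25

25


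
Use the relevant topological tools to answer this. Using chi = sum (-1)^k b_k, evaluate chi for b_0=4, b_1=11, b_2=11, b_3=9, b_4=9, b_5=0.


chi = sum_k (-1)^k b_k.
= (4) + (-11) + (11) + (-9) + (9) + (0)
= 4

4


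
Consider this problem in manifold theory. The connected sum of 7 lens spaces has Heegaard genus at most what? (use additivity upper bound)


Heegaard genus satisfies g(A#B) <= g(A) + g(B).
Each lens space has g = 1.
Upper bound: 7 * 1 = 7

7


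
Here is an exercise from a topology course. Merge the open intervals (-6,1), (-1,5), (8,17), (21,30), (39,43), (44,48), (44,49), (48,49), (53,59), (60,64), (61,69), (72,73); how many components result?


Sort and merge overlapping open intervals.
Merged: (-6,5), (8,17), (21,30), (39,43), (44,49), (53,59), (60,69), (72,73).
Number of components = 8

8


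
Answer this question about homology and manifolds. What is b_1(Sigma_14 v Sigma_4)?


For a wedge: H_1(A v B) = H_1(A) + H_1(B).
b_1(Sigma_14) = 28, b_1(Sigma_4) = 8.
b_1 = 28 + 8 = 36

36


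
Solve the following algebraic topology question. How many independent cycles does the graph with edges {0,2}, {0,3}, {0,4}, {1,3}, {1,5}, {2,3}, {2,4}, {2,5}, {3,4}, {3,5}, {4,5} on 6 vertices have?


b_1 = E - V + (number of components).
E = 11, V = 6, components = 1.
b_1 = 11 - 6 + 1 = 6

6


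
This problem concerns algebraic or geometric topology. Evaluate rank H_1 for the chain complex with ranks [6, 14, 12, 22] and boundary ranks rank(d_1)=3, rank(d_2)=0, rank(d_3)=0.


rank H_k = rank(ker d_k) - rank(im d_{k+1}).
rank(ker d_1) = rank(C_1) - rank(d_1) = 14 - 3 = 11.
rank(im d_{1+1}) = 0.
rank H_1 = 11 - 0 = 11

11


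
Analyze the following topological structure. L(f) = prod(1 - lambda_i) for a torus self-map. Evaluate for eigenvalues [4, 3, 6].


For a torus self-map: L(f) = det(I - A) where A acts on H_1.
L(f) = (1-4) * (1-3) * (1-6) = -3 * -2 * -5 = -30

-30


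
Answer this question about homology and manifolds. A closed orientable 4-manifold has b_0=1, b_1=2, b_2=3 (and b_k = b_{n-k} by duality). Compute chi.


By Poincare duality b_k = b_{4-k}, so full Betti numbers: b_0=1, b_1=2, b_2=3, b_3=2, b_4=1.
chi = sum (-1)^k b_k = 1

1


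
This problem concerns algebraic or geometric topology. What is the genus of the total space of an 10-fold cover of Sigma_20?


For an n-sheeted cover: chi(E) = n * chi(B).
chi(Sigma_20) = 2 - 2*20 = -38.
chi(E) = 10 * (-38) = -380.
genus(E) = (2 - chi(E))/2 = (2 - (-380))/2 = 382/2 = 191

191


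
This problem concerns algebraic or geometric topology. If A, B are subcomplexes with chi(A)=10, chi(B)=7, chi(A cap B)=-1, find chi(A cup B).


chi(A cup B) = chi(A) + chi(B) - chi(A cap B)
= 10 + (7) - (-1)
= 18

18


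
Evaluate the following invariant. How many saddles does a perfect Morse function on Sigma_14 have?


A perfect Morse function has m_k = b_k.
For Sigma_14: b_0=1, b_1=2g=28, b_2=1.
Saddles m_1 = 2g = 28

28


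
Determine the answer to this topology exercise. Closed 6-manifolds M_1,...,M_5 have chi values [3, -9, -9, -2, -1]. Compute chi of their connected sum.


For n-manifolds: chi(A#B) = chi(A) + chi(B) - chi(S^6).
chi(S^6) = 1 + (-1)^6 = 2.
chi(#) = (sum chi_i) - (5-1)*chi(S^6) = -18 - 4*2 = -26

-26


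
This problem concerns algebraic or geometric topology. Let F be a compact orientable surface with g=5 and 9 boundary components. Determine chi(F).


For a compact orientable surface with genus g and b boundary components: chi = 2 - 2g - b.
chi = 2 - 2*5 - 9 = 2 - 10 - 9 = -17

-17


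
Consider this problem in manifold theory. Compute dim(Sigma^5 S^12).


Each suspension raises dimension by 1: Sigma S^n = S^{n+1}.
Sigma^5 S^12 = S^{12+5} = S^17

17


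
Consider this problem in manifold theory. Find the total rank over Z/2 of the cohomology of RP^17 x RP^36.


dim H^*(RP^n; Z/2) = n+1 (one Z/2 in each degree 0..n).
Total Betti number is multiplicative.
Total = (17+1) * (36+1) = 18 * 37 = 666

666


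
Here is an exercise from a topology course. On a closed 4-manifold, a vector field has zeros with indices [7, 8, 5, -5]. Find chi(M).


Poincare-Hopf: chi(M) = sum of indices of zeros.
chi = (7) + (8) + (5) + (-5) = 15

15


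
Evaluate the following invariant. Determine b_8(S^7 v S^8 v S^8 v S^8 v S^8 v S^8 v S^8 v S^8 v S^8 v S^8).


For a wedge of spheres, H_k (k>0) is free on one generator per sphere of dimension k.
Spheres of dimension 8: count = 9.
b_8 = 9

9


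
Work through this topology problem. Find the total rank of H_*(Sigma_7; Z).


For Sigma_7: b_0 = 1, b_1 = 2g = 14, b_2 = 1.
Total = 1 + 14 + 1 = 16

16


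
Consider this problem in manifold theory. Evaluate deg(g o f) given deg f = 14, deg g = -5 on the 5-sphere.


Degree is multiplicative under composition: deg(g o f) = deg(g) * deg(f).
= -5 * 14 = -70

-70


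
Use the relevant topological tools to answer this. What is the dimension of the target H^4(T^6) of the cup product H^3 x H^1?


Cup product: H^p x H^q -> H^{p+q}; here p+q = 3+1 = 4.
rank H^k(T^n) = C(n,k).
C(6,4) = 15

15


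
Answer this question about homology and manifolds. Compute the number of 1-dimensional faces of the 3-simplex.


Delta^3 has 3+1 vertices. A 1-face is a choice of 1+1 vertices.
f_1 = C(3+1, 1+1) = C(4,2) = 6

6


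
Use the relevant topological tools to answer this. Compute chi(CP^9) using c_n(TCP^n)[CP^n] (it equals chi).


For any closed oriented manifold, <e(TM),[M]> = chi(M).
chi(CP^9) = 9+1 = 10

10


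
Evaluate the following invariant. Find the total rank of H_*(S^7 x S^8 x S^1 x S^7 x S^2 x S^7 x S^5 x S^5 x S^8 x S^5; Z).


Total Betti number is multiplicative under products.
Each S^d (d>=1) has total Betti number 2.
There are 10 sphere factors.
Total = 2^10 = 1024

1024


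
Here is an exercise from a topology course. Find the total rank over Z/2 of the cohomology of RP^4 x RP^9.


dim H^*(RP^n; Z/2) = n+1 (one Z/2 in each degree 0..n).
Total Betti number is multiplicative.
Total = (4+1) * (9+1) = 5 * 10 = 50

50


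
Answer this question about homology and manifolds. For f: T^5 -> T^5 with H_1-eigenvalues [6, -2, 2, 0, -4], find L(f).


For a torus self-map: L(f) = det(I - A) where A acts on H_1.
L(f) = (1-6) * (1--2) * (1-2) * (1-0) * (1--4) = -5 * 3 * -1 * 1 * 5 = 75

75


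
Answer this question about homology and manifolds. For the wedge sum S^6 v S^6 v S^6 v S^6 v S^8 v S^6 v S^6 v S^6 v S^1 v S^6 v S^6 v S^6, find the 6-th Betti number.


For a wedge of spheres, H_k (k>0) is free on one generator per sphere of dimension k.
Spheres of dimension 6: count = 10.
b_6 = 10

10


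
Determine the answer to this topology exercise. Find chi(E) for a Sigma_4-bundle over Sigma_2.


For a fiber bundle F -> E -> B (with CW structure): chi(E) = chi(B) * chi(F).
chi(Sigma_2) = -2, chi(Sigma_4) = -6.
chi(E) = (-2) * (-6) = 12

12


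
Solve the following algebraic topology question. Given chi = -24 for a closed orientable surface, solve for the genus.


chi = 2 - 2g for closed orientable surfaces.
-24 = 2 - 2g
2g = 2 - (-24) = 26
g = 13

13


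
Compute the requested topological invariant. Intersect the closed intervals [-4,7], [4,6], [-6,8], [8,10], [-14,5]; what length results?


Intersection = [max(a_i), min(b_i)] = [8, 5].
Since 8 > 5, the intersection is empty.
Length = 0

0


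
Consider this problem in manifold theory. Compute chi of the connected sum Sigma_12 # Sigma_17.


chi(Sigma_12) = 2 - 2*12 = -22
chi(Sigma_17) = 2 - 2*17 = -32
For surfaces: chi(A#B) = chi(A) + chi(B) - 2.
chi = -22 + -32 - 2 = -56

-56


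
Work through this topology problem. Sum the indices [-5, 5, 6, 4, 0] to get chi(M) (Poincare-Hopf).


Poincare-Hopf: chi(M) = sum of indices of zeros.
chi = (-5) + (5) + (6) + (4) + (0) = 10

10


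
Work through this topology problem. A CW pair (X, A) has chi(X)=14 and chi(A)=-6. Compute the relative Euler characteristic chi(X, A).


Relative Euler characteristic: chi(X, A) = chi(X) - chi(A).
= 14 - (-6) = 20

20


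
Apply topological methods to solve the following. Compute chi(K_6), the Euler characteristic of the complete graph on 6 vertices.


K_6: V = 6, E = C(6,2) = 15.
chi = V - E = 6 - 15 = -9

-9


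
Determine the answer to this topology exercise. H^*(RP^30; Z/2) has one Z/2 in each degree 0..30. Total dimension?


H^k(RP^30; Z/2) = Z/2 for each 0 <= k <= 30.
Total dimension = 30 + 1 = 31

31


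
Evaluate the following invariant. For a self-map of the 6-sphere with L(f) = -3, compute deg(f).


L(f) = 1 + (-1)^6 deg(f) on S^6.
-3 = 1 + (-1)^6 * deg(f)
(-1)^6 * deg(f) = -4
deg(f) = -4

-4


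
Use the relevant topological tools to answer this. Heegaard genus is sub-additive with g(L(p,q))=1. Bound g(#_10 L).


Heegaard genus satisfies g(A#B) <= g(A) + g(B).
Each lens space has g = 1.
Upper bound: 10 * 1 = 10

10


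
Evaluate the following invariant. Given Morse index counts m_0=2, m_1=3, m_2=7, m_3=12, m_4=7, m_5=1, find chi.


Morse theory: chi(M) = sum_k (-1)^k m_k where m_k = #(index-k critical points).
= (2) + (-3) + (7) + (-12) + (7) + (-1) = 0

0


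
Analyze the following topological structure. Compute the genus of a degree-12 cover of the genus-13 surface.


For an n-sheeted cover: chi(E) = n * chi(B).
chi(Sigma_13) = 2 - 2*13 = -24.
chi(E) = 12 * (-24) = -288.
genus(E) = (2 - chi(E))/2 = (2 - (-288))/2 = 290/2 = 145

145


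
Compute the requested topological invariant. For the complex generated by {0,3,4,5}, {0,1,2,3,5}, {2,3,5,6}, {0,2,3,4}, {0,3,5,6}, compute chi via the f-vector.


Enumerate all faces; f-vector: f_0=7, f_1=18, f_2=20, f_3=9, f_4=1.
chi = sum (-1)^k f_k = 1

1


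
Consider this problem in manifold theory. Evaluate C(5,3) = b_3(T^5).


By the Kunneth formula, b_k(T^n) = C(n,k).
b_3(T^5) = C(5,3).
C(5,3) = 5!/(3!*2!) = 10

10


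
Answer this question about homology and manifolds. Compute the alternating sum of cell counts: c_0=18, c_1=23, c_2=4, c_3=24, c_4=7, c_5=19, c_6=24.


chi = sum_k (-1)^k c_k.
= (-1)^0*18 + (-1)^1*23 + (-1)^2*4 + (-1)^3*24 + (-1)^4*7 + (-1)^5*19 + (-1)^6*24
= (18) + (-23) + (4) + (-24) + (7) + (-19) + (24)
= -13

-13


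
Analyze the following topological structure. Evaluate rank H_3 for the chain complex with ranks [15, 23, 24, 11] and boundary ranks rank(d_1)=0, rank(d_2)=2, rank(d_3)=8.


rank H_k = rank(ker d_k) - rank(im d_{k+1}).
rank(ker d_3) = rank(C_3) - rank(d_3) = 11 - 8 = 3.
rank(im d_{3+1}) = 0.
rank H_3 = 3 - 0 = 3

3


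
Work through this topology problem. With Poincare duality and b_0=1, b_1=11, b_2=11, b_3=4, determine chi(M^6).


By Poincare duality b_k = b_{6-k}, so full Betti numbers: b_0=1, b_1=11, b_2=11, b_3=4, b_4=11, b_5=11, b_6=1.
chi = sum (-1)^k b_k = -2

-2


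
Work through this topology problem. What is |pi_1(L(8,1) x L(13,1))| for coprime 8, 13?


pi_1(X x Y) = pi_1(X) x pi_1(Y).
pi_1(L(8,1)) = Z/8, pi_1(L(13,1)) = Z/13.
|Z/8 x Z/13| = 8 * 13 = 104

104


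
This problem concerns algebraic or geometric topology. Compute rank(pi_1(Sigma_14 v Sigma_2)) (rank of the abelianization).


For a wedge: H_1(A v B) = H_1(A) + H_1(B).
b_1(Sigma_14) = 28, b_1(Sigma_2) = 4.
b_1 = 28 + 4 = 32

32


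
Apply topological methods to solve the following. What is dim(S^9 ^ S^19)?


S^m ^ S^n = S^{m+n}.
k = 9 + 19 = 28

28


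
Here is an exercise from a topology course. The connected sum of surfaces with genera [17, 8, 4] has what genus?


Genus is additive under connected sum of orientable surfaces.
g = 17 + 8 + 4 = 29

29


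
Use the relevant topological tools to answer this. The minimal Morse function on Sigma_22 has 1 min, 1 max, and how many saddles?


A perfect Morse function has m_k = b_k.
For Sigma_22: b_0=1, b_1=2g=44, b_2=1.
Saddles m_1 = 2g = 44

44


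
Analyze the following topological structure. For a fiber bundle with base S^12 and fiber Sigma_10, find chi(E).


chi(S^12) = 2 (n even), chi(Sigma_10) = 2 - 2*10 = -18.
chi(E) = 2 * (-18) = -36

-36


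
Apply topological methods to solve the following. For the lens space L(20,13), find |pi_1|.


pi_1(L(p,q)) = Z/pZ for any q coprime to p.
|pi_1(L(20,13))| = 20

20


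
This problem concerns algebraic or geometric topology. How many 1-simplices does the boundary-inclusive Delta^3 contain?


Delta^3 has 3+1 vertices. A 1-face is a choice of 1+1 vertices.
f_1 = C(3+1, 1+1) = C(4,2) = 6

6


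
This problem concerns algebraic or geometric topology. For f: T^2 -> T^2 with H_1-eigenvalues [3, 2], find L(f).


For a torus self-map: L(f) = det(I - A) where A acts on H_1.
L(f) = (1-3) * (1-2) = -2 * -1 = 2

2


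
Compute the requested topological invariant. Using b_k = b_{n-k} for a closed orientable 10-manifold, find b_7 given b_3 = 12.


Poincare duality for closed orientable n-manifolds: b_k = b_{n-k}.
Here n = 10, so b_7 = b_3 = 12

12


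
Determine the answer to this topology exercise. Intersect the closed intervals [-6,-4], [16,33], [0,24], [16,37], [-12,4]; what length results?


Intersection = [max(a_i), min(b_i)] = [16, -4].
Since 16 > -4, the intersection is empty.
Length = 0

0


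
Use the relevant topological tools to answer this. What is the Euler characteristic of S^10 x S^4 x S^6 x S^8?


chi is multiplicative: chi(X x Y) = chi(X) chi(Y).
Each even-dim sphere has chi = 2. There are 4 factors.
chi = 2^4 = 16

16


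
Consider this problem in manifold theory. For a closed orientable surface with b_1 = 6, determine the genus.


For a closed orientable surface: b_1 = 2g.
6 = 2g
g = 6 / 2 = 3

3


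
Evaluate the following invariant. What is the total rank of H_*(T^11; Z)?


b_k(T^11) = C(11,k), so the sum over k is sum_k C(11,k) = 2^11.
Total = 2^11 = 2048

2048


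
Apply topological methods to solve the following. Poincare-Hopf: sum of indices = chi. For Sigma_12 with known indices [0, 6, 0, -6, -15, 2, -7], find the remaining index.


Poincare-Hopf: sum of indices = chi(M).
chi(Sigma_12) = 2 - 2*12 = -22.
Sum of known indices = -20.
x = chi - (sum known) = -22 - (-20) = -2

-2


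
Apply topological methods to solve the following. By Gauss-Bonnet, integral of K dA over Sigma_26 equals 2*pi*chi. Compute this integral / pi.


Gauss-Bonnet: integral K dA = 2*pi*chi(M).
chi(Sigma_26) = 2 - 2*26 = -50.
(integral K dA)/pi = 2*chi = 2*(-50) = -100

-100


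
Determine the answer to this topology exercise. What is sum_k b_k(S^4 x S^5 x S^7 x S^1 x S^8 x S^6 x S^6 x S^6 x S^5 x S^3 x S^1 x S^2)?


Total Betti number is multiplicative under products.
Each S^d (d>=1) has total Betti number 2.
There are 12 sphere factors.
Total = 2^12 = 4096

4096


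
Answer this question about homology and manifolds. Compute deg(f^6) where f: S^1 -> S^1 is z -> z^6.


deg(f) = 6. Degree is multiplicative: deg(f^6) = (deg f)^6.
deg(f^6) = (6)^6 = 46656

46656


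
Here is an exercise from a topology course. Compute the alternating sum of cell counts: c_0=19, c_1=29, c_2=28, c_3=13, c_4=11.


chi = sum_k (-1)^k c_k.
= (-1)^0*19 + (-1)^1*29 + (-1)^2*28 + (-1)^3*13 + (-1)^4*11
= (19) + (-29) + (28) + (-13) + (11)
= 16

16


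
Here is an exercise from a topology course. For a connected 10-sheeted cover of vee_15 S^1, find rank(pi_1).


Nielsen-Schreier: an index-n subgroup of F_r is free of rank 1 + n(r-1).
Equivalently: chi(cover) = n*chi(base); chi(vee_r S^1) = 1 - 15 = -14.
chi(E) = 10*(-14) = -140; rank = 1 - chi(E) = 1 - (-140) = 141.
rank = 1 + 10*(15-1) = 1 + 140 = 141

141


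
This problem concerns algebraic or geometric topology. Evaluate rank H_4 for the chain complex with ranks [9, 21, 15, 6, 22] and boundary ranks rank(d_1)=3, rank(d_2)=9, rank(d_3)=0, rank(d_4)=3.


rank H_k = rank(ker d_k) - rank(im d_{k+1}).
rank(ker d_4) = rank(C_4) - rank(d_4) = 22 - 3 = 19.
rank(im d_{4+1}) = 0.
rank H_4 = 19 - 0 = 19

19


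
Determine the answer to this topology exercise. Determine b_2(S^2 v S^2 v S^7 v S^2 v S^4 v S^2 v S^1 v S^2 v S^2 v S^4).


For a wedge of spheres, H_k (k>0) is free on one generator per sphere of dimension k.
Spheres of dimension 2: count = 6.
b_2 = 6

6


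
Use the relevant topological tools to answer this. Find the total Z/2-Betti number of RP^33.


H^k(RP^33; Z/2) = Z/2 for each 0 <= k <= 33.
Total dimension = 33 + 1 = 34

34


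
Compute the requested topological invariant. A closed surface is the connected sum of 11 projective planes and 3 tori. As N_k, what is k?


Since a >= 1, the sum is non-orientable; each T^2 can be replaced by RP^2 # RP^2 (since T^2#RP^2 = 3RP^2).
Total crosscaps k = 11 + 2*3 = 17.
Check via chi: chi = 11*1 + 3*0 - (11+3-1)*2 = -15 = 2 - k = -15. Consistent.

17


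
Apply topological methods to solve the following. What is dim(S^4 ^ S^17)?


S^m ^ S^n = S^{m+n}.
k = 4 + 17 = 21

21


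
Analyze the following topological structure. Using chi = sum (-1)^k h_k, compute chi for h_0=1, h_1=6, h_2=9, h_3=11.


Handles of index k contribute (-1)^k to chi (same as CW cells).
chi = (1) + (-6) + (9) + (-11) = -7

-7


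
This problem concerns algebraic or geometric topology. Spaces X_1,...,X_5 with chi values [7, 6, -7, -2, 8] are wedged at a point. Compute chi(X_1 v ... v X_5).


chi(A v B) = chi(A) + chi(B) - 1 (one point identified).
For 5 spaces: chi = (sum chi_i) - (5 - 1).
sum = 12; chi = 12 - 4 = 8

8


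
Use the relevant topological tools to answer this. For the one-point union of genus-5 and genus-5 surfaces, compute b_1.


For a wedge: H_1(A v B) = H_1(A) + H_1(B).
b_1(Sigma_5) = 10, b_1(Sigma_5) = 10.
b_1 = 10 + 10 = 20

20


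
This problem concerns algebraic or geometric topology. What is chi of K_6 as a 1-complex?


K_6: V = 6, E = C(6,2) = 15.
chi = V - E = 6 - 15 = -9

-9


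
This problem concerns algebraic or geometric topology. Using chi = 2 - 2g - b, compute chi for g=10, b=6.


For a compact orientable surface with genus g and b boundary components: chi = 2 - 2g - b.
chi = 2 - 2*10 - 6 = 2 - 20 - 6 = -24

-24


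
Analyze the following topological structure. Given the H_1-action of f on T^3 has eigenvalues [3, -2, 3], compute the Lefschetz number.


For a torus self-map: L(f) = det(I - A) where A acts on H_1.
L(f) = (1-3) * (1--2) * (1-3) = -2 * 3 * -2 = 12

12


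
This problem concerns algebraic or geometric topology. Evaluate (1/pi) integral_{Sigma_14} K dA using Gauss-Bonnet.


Gauss-Bonnet: integral K dA = 2*pi*chi(M).
chi(Sigma_14) = 2 - 2*14 = -26.
(integral K dA)/pi = 2*chi = 2*(-26) = -52

-52


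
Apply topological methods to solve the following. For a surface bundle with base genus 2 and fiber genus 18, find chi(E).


For a fiber bundle F -> E -> B (with CW structure): chi(E) = chi(B) * chi(F).
chi(Sigma_2) = -2, chi(Sigma_18) = -34.
chi(E) = (-2) * (-34) = 68

68


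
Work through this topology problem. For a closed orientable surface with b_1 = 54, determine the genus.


For a closed orientable surface: b_1 = 2g.
54 = 2g
g = 54 / 2 = 27

27


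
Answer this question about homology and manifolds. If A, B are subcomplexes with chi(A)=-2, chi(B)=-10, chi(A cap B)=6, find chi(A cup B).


chi(A cup B) = chi(A) + chi(B) - chi(A cap B)
= -2 + (-10) - (6)
= -18

-18


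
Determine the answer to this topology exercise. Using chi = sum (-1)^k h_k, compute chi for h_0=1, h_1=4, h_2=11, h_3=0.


Handles of index k contribute (-1)^k to chi (same as CW cells).
chi = (1) + (-4) + (11) + (0) = 8

8


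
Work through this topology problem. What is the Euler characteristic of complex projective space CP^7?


CP^7 has one cell in each even dimension 0, 2, ..., 2*7 (7+1 cells total).
All cells are even-dimensional, so chi = number of cells.
chi = 7 + 1 = 8

8


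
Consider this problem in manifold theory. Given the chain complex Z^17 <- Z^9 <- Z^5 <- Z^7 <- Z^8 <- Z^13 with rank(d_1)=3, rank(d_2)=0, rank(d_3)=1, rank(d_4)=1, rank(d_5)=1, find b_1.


rank H_k = rank(ker d_k) - rank(im d_{k+1}).
rank(ker d_1) = rank(C_1) - rank(d_1) = 9 - 3 = 6.
rank(im d_{1+1}) = 0.
rank H_1 = 6 - 0 = 6

6


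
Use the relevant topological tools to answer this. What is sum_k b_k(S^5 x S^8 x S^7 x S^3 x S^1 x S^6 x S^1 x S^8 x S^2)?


Total Betti number is multiplicative under products.
Each S^d (d>=1) has total Betti number 2.
There are 9 sphere factors.
Total = 2^9 = 512

512


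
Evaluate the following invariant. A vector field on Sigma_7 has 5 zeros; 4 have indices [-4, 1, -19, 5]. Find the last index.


Poincare-Hopf: sum of indices = chi(M).
chi(Sigma_7) = 2 - 2*7 = -12.
Sum of known indices = -17.
x = chi - (sum known) = -12 - (-17) = 5

5


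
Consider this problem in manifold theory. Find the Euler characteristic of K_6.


K_6: V = 6, E = C(6,2) = 15.
chi = V - E = 6 - 15 = -9

-9


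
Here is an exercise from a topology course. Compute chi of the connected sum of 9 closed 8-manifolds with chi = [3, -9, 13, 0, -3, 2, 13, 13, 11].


For n-manifolds: chi(A#B) = chi(A) + chi(B) - chi(S^8).
chi(S^8) = 1 + (-1)^8 = 2.
chi(#) = (sum chi_i) - (9-1)*chi(S^8) = 43 - 8*2 = 27

27


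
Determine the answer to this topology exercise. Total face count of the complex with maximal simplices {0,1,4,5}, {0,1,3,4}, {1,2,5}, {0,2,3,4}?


Each maximal simplex on m vertices has 2^m - 1 nonempty faces.
Take the union (dedupe shared faces).
Total distinct faces = 34

34


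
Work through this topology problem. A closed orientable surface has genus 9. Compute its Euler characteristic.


For a closed orientable surface of genus g: chi = 2 - 2g.
Here g = 9.
chi = 2 - 2*9 = 2 - 18 = -16

-16


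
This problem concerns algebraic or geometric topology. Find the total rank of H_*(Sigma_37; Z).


For Sigma_37: b_0 = 1, b_1 = 2g = 74, b_2 = 1.
Total = 1 + 74 + 1 = 76

76


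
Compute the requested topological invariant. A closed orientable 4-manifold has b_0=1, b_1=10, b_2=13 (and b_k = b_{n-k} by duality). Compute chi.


By Poincare duality b_k = b_{4-k}, so full Betti numbers: b_0=1, b_1=10, b_2=13, b_3=10, b_4=1.
chi = sum (-1)^k b_k = -5

-5


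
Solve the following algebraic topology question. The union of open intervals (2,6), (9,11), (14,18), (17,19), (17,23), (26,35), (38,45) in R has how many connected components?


Sort and merge overlapping open intervals.
Merged: (2,6), (9,11), (14,23), (26,35), (38,45).
Number of components = 5

5
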